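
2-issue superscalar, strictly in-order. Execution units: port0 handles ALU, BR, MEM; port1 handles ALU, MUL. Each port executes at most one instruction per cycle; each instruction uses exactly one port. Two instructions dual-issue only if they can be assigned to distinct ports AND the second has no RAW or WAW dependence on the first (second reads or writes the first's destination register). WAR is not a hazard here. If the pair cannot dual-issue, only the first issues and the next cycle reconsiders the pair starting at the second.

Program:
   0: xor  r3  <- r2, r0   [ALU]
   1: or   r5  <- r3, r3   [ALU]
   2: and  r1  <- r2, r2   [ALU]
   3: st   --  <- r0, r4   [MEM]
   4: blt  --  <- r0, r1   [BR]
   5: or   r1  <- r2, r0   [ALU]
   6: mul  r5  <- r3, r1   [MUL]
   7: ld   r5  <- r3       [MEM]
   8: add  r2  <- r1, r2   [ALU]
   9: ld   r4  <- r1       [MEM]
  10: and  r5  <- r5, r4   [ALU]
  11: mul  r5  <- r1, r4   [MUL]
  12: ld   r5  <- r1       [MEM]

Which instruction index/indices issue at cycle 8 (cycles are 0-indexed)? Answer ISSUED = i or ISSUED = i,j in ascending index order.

ISSUED = 11

t=0 i0:xor.ALU ; RAW r3
t=1 i1/i2:or.ALU;and.ALU ; dual
t=2 i3:st.MEM ; no-port MEM/BR
t=3 i4/i5:blt.BR;or.ALU ; dual
t=4 i6:mul.MUL ; WAW r5
t=5 i7/i8:ld.MEM;add.ALU ; dual
t=6 i9:ld.MEM ; RAW r4
t=7 i10:and.ALU ; WAW r5
t=8 i11:mul.MUL ; WAW r5
t=9 i12:ld.MEM ; tail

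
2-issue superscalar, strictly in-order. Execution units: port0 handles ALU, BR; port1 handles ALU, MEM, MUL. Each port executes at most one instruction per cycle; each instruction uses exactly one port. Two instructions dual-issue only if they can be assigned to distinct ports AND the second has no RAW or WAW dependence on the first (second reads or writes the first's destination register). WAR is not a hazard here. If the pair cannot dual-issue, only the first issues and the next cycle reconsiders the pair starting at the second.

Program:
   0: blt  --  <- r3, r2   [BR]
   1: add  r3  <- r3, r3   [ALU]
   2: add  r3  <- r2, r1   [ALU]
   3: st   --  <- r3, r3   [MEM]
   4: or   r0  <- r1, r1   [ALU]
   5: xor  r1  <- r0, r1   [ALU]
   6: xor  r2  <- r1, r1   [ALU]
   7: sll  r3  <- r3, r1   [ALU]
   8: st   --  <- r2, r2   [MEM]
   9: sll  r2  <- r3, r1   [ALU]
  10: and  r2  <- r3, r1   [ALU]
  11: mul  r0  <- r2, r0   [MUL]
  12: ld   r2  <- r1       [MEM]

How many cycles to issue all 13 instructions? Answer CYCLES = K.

CYCLES = 9

c0: i0/i1 blt.BR;add.ALU  dual
c1: i2 add.ALU  RAW r3
c2: i3/i4 st.MEM;or.ALU  dual
c3: i5 xor.ALU  RAW r1
c4: i6/i7 xor.ALU;sll.ALU  dual
c5: i8/i9 st.MEM;sll.ALU  dual
c6: i10 and.ALU  RAW r2
c7: i11 mul.MUL  no-port MUL/MEM
c8: i12 ld.MEM  tail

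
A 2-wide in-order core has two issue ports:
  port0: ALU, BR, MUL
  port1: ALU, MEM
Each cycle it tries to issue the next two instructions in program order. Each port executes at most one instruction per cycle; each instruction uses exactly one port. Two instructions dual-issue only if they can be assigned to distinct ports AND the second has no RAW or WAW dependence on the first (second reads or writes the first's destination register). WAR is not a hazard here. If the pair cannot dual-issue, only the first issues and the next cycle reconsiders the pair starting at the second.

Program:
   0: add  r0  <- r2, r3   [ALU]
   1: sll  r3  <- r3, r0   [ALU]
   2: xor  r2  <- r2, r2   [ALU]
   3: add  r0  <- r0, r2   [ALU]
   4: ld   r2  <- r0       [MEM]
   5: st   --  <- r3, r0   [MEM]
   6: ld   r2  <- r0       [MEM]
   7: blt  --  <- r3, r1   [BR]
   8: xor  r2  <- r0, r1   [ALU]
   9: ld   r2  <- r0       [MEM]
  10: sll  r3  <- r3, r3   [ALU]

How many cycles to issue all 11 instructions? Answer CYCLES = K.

#0 head=0: add.ALU i0 RAW r0
#1 head=1: sll.ALU;xor.ALU i1&i2 dual
#2 head=3: add.ALU i3 RAW r0
#3 head=4: ld.MEM i4 no-port MEM/MEM
#4 head=5: st.MEM i5 no-port MEM/MEM
#5 head=6: ld.MEM;blt.BR i6&i7 dual
#6 head=8: xor.ALU i8 WAW r2
#7 head=9: ld.MEM;sll.ALU i9&i10 dual

CYCLES = 8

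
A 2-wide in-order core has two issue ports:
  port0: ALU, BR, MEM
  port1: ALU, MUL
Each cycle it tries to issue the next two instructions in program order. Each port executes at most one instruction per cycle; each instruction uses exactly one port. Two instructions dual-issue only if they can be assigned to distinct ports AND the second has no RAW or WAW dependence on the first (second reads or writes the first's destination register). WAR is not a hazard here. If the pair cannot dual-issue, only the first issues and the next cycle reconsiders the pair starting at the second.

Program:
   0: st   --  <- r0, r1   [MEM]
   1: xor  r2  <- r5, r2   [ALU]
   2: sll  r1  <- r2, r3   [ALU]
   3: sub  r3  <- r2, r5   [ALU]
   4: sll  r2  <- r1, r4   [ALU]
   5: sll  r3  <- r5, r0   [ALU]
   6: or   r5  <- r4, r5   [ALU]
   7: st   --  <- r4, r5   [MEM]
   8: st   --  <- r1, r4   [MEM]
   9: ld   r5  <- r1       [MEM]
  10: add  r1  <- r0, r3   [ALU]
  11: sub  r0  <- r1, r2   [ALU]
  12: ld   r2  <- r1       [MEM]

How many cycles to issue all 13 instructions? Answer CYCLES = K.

0. st xor @i0,i1  | 2-wide
1. sll sub @i2,i3  | 2-wide
2. sll sll @i4,i5  | 2-wide
3. or @i6  | RAW r5
4. st @i7  | no-port MEM/MEM
5. st @i8  | no-port MEM/MEM
6. ld add @i9,i10  | 2-wide
7. sub ld @i11,i12  | 2-wide

CYCLES = 8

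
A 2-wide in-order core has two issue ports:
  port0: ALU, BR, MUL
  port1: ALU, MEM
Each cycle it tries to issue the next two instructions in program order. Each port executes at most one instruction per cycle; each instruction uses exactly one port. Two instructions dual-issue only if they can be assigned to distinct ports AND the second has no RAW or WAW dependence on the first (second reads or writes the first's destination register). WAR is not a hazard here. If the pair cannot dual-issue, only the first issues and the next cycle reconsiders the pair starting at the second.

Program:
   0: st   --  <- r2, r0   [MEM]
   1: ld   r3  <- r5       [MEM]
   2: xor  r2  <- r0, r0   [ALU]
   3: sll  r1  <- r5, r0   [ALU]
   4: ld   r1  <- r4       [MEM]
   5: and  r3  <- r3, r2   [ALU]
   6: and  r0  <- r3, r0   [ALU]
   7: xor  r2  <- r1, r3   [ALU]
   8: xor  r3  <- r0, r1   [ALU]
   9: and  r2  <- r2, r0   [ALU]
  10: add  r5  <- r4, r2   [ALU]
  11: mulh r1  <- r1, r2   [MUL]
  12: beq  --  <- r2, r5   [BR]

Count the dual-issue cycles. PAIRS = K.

[0] i0  st  -- no-port MEM/MEM
[1] i1,i2  ld;xor  -- dual
[2] i3  sll  -- WAW r1
[3] i4,i5  ld;and  -- dual
[4] i6,i7  and;xor  -- dual
[5] i8,i9  xor;and  -- dual
[6] i10,i11  add;mulh  -- dual
[7] i12  beq  -- tail

PAIRS = 5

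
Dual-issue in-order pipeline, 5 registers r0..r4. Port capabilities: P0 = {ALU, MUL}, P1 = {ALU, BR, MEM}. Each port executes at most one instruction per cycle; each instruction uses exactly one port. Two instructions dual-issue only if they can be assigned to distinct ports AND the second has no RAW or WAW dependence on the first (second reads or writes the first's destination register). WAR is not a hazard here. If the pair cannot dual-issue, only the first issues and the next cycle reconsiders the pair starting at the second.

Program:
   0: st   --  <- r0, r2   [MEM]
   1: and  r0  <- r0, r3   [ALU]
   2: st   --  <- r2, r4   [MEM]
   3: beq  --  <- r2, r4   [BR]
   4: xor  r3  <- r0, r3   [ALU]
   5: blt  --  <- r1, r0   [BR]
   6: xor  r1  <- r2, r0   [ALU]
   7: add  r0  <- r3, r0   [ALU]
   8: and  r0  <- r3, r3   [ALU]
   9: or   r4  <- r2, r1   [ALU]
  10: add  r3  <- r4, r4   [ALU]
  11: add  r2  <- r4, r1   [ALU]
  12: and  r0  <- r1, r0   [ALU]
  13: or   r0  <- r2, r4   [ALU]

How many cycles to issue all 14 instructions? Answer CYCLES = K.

[0] i0/i1  st.MEM;and.ALU  -- dual
[1] i2  st.MEM  -- no-port MEM/BR
[2] i3/i4  beq.BR;xor.ALU  -- dual
[3] i5/i6  blt.BR;xor.ALU  -- dual
[4] i7  add.ALU  -- WAW r0
[5] i8/i9  and.ALU;or.ALU  -- dual
[6] i10/i11  add.ALU;add.ALU  -- dual
[7] i12  and.ALU  -- WAW r0
[8] i13  or.ALU  -- tail

CYCLES = 9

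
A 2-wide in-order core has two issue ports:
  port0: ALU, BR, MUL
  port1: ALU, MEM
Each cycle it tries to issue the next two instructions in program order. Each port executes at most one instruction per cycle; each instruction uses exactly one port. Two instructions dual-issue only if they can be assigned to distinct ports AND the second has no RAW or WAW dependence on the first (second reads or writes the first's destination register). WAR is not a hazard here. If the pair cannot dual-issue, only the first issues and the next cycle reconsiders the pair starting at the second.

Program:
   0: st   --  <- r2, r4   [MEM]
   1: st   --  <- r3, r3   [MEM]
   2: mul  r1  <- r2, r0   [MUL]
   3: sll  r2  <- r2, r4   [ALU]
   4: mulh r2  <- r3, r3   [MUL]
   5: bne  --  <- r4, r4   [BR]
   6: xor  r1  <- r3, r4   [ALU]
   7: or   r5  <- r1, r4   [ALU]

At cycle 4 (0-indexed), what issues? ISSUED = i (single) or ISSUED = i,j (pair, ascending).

ISSUED = 5,6

  cy0 -> i0 (st.MEM) no-port MEM/MEM
  cy1 -> i1,i2 (st.MEM/mul.MUL) 2-wide
  cy2 -> i3 (sll.ALU) WAW r2
  cy3 -> i4 (mulh.MUL) no-port MUL/BR
  cy4 -> i5,i6 (bne.BR/xor.ALU) 2-wide
  cy5 -> i7 (or.ALU) tail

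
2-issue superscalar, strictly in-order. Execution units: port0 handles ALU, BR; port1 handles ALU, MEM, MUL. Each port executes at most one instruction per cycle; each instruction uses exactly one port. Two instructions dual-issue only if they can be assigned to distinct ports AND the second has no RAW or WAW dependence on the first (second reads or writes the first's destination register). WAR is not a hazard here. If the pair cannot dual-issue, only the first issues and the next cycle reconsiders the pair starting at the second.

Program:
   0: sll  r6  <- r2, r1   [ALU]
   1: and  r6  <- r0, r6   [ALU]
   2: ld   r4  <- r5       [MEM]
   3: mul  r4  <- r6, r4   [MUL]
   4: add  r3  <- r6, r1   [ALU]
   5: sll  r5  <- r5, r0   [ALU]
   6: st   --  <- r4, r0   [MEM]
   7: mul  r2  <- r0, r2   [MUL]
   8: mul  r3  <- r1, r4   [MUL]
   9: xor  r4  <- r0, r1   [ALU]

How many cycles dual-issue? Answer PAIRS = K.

PAIRS = 4

c0: i0 sll.ALU  RAW+WAW r6
c1: i1&i2 and.ALU ld.MEM  2-wide
c2: i3&i4 mul.MUL add.ALU  2-wide
c3: i5&i6 sll.ALU st.MEM  2-wide
c4: i7 mul.MUL  no-port MUL/MUL
c5: i8&i9 mul.MUL xor.ALU  2-wide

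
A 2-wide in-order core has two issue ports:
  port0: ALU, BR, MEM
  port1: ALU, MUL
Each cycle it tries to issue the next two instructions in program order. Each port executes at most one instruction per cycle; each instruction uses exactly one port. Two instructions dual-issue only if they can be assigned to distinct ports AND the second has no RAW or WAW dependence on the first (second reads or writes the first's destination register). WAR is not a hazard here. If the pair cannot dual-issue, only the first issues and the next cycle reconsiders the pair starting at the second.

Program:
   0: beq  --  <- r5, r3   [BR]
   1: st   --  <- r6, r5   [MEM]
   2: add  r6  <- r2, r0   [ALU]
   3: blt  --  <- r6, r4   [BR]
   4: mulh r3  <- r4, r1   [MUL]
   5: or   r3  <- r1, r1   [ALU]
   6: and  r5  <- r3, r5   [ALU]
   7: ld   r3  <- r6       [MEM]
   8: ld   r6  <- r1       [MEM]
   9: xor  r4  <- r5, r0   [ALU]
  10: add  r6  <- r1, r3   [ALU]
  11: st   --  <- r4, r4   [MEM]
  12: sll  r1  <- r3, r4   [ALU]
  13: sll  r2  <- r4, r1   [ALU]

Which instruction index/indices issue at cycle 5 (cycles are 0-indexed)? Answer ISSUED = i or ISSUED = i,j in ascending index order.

t=0 i0:beq.BR ; no-port BR/MEM
t=1 i1+i2:st.MEM/add.ALU ; dual
t=2 i3+i4:blt.BR/mulh.MUL ; dual
t=3 i5:or.ALU ; RAW r3
t=4 i6+i7:and.ALU/ld.MEM ; dual
t=5 i8+i9:ld.MEM/xor.ALU ; dual
t=6 i10+i11:add.ALU/st.MEM ; dual
t=7 i12:sll.ALU ; RAW r1
t=8 i13:sll.ALU ; tail

ISSUED = 8,9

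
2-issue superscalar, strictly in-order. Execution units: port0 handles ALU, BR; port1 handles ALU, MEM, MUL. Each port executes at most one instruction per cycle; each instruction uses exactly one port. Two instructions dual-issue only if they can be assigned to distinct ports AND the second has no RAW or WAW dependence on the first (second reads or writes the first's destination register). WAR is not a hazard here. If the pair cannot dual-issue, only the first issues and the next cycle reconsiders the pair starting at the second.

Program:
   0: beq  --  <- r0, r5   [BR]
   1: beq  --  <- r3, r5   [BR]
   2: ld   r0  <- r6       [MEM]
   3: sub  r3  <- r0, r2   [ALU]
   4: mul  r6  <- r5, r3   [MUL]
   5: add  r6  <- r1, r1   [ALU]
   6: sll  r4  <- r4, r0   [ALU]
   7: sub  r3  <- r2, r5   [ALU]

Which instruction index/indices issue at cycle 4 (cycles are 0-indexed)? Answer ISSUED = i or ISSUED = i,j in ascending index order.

  cy0 -> i0 (beq) no-port BR/BR
  cy1 -> i1&i2 (beq/ld) dual
  cy2 -> i3 (sub) RAW r3
  cy3 -> i4 (mul) WAW r6
  cy4 -> i5&i6 (add/sll) dual
  cy5 -> i7 (sub) tail

ISSUED = 5,6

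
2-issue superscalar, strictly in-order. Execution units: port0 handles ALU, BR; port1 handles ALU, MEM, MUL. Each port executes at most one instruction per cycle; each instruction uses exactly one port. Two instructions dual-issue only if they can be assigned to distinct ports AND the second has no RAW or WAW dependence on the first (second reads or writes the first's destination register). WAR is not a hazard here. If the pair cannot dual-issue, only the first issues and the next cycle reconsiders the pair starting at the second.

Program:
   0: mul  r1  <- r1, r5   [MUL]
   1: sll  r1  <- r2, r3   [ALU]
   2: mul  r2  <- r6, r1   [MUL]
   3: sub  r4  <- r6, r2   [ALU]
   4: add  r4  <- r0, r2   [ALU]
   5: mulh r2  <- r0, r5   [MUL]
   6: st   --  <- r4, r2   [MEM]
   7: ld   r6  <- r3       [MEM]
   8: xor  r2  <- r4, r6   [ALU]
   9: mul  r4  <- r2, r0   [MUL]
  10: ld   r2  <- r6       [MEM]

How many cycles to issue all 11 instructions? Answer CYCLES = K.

CYCLES = 10

#0 head=0: mul.MUL i0 WAW r1
#1 head=1: sll.ALU i1 RAW r1
#2 head=2: mul.MUL i2 RAW r2
#3 head=3: sub.ALU i3 WAW r4
#4 head=4: add.ALU mulh.MUL i4,i5 dual
#5 head=6: st.MEM i6 no-port MEM/MEM
#6 head=7: ld.MEM i7 RAW r6
#7 head=8: xor.ALU i8 RAW r2
#8 head=9: mul.MUL i9 no-port MUL/MEM
#9 head=10: ld.MEM i10 tail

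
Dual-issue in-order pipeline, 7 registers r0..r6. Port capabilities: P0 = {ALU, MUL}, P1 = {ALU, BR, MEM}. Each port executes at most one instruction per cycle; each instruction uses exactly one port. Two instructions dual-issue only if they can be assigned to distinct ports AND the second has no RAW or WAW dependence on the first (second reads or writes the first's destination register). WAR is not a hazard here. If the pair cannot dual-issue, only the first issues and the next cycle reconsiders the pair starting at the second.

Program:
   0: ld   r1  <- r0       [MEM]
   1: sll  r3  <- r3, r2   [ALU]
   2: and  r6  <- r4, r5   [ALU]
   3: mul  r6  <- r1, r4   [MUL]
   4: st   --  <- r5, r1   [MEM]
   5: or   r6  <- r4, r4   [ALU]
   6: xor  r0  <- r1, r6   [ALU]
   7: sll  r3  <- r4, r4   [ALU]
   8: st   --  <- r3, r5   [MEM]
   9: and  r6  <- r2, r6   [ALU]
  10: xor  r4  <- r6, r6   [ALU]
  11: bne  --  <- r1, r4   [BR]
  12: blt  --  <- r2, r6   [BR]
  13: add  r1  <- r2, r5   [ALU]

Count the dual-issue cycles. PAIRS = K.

PAIRS = 5

0. ld.MEM;sll.ALU @i0/i1  | 2-wide
1. and.ALU @i2  | WAW r6
2. mul.MUL;st.MEM @i3/i4  | 2-wide
3. or.ALU @i5  | RAW r6
4. xor.ALU;sll.ALU @i6/i7  | 2-wide
5. st.MEM;and.ALU @i8/i9  | 2-wide
6. xor.ALU @i10  | RAW r4
7. bne.BR @i11  | no-port BR/BR
8. blt.BR;add.ALU @i12/i13  | 2-wide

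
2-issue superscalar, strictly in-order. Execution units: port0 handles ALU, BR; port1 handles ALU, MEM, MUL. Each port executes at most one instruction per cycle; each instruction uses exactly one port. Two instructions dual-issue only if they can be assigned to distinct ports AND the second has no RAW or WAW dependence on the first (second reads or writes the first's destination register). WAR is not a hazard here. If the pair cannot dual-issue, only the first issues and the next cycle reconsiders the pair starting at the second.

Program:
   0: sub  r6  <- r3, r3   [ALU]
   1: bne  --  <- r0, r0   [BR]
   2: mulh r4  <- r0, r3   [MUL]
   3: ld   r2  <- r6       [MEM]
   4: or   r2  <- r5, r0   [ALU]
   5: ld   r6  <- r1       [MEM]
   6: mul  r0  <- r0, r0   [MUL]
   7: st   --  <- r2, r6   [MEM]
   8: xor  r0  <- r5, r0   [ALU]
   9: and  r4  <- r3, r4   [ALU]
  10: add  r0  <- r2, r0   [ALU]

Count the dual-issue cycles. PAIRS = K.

PAIRS = 4

  cy0 -> i0/i1 (sub.ALU;bne.BR) pair
  cy1 -> i2 (mulh.MUL) no-port MUL/MEM
  cy2 -> i3 (ld.MEM) WAW r2
  cy3 -> i4/i5 (or.ALU;ld.MEM) pair
  cy4 -> i6 (mul.MUL) no-port MUL/MEM
  cy5 -> i7/i8 (st.MEM;xor.ALU) pair
  cy6 -> i9/i10 (and.ALU;add.ALU) pair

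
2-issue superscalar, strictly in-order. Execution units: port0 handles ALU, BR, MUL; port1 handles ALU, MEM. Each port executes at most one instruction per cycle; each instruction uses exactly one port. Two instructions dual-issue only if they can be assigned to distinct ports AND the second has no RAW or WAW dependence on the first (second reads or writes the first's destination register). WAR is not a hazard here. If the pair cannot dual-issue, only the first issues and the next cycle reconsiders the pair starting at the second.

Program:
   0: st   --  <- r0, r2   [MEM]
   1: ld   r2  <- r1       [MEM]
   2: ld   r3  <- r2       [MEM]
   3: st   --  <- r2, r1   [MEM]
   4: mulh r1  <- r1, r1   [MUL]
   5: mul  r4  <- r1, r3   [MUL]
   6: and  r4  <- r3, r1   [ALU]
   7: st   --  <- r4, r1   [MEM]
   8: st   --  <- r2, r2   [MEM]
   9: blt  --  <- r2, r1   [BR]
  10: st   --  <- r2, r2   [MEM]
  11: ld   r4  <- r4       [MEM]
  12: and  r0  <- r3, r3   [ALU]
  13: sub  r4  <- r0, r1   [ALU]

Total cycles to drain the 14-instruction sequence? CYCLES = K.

CYCLES = 11

[0] i0  st.MEM  -- no-port MEM/MEM
[1] i1  ld.MEM  -- no-port MEM/MEM
[2] i2  ld.MEM  -- no-port MEM/MEM
[3] i3/i4  st.MEM mulh.MUL  -- pair
[4] i5  mul.MUL  -- WAW r4
[5] i6  and.ALU  -- RAW r4
[6] i7  st.MEM  -- no-port MEM/MEM
[7] i8/i9  st.MEM blt.BR  -- pair
[8] i10  st.MEM  -- no-port MEM/MEM
[9] i11/i12  ld.MEM and.ALU  -- pair
[10] i13  sub.ALU  -- tail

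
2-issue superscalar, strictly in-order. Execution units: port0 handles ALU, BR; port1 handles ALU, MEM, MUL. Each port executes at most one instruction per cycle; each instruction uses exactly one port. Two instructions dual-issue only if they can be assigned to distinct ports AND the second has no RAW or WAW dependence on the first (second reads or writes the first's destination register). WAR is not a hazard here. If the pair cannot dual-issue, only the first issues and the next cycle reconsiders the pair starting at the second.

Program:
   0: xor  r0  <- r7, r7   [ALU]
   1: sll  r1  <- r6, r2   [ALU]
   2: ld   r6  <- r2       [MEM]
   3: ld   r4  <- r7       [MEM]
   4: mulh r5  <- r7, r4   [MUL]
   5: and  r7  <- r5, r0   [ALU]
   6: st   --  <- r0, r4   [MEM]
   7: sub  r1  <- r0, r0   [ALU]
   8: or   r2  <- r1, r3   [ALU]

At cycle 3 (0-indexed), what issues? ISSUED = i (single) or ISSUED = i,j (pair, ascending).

  cy0 -> i0/i1 (xor/sll) 2-wide
  cy1 -> i2 (ld) no-port MEM/MEM
  cy2 -> i3 (ld) no-port MEM/MUL
  cy3 -> i4 (mulh) RAW r5
  cy4 -> i5/i6 (and/st) 2-wide
  cy5 -> i7 (sub) RAW r1
  cy6 -> i8 (or) tail

ISSUED = 4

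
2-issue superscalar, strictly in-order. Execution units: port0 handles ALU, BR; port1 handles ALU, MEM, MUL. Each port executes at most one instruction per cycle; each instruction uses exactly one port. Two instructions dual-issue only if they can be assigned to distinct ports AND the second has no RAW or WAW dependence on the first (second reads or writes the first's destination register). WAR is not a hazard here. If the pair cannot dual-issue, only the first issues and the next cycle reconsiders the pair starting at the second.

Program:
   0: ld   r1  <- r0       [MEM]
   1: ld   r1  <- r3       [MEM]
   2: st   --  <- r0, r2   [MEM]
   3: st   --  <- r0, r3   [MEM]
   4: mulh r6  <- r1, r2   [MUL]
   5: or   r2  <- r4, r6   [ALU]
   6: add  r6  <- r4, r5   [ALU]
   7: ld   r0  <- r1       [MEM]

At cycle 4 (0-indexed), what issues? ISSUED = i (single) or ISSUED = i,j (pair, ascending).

ISSUED = 4

  cy0 -> i0 (ld.MEM) no-port MEM/MEM
  cy1 -> i1 (ld.MEM) no-port MEM/MEM
  cy2 -> i2 (st.MEM) no-port MEM/MEM
  cy3 -> i3 (st.MEM) no-port MEM/MUL
  cy4 -> i4 (mulh.MUL) RAW r6
  cy5 -> i5,i6 (or.ALU add.ALU) dual
  cy6 -> i7 (ld.MEM) tail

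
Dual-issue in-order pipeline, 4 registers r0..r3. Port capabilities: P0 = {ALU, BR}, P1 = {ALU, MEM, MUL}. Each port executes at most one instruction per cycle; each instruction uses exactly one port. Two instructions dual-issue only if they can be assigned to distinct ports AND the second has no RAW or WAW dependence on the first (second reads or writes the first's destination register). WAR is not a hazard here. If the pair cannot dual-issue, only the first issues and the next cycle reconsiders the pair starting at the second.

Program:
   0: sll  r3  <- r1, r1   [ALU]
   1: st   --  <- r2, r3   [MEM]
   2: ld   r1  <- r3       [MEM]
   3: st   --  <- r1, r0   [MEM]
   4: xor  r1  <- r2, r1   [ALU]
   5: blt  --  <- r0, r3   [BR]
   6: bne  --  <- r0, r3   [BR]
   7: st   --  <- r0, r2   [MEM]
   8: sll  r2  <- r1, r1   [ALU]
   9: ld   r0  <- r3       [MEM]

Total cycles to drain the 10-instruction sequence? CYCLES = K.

CYCLES = 7

t=0 i0:sll ; RAW r3
t=1 i1:st ; no-port MEM/MEM
t=2 i2:ld ; no-port MEM/MEM
t=3 i3/i4:st xor ; pair
t=4 i5:blt ; no-port BR/BR
t=5 i6/i7:bne st ; pair
t=6 i8/i9:sll ld ; pair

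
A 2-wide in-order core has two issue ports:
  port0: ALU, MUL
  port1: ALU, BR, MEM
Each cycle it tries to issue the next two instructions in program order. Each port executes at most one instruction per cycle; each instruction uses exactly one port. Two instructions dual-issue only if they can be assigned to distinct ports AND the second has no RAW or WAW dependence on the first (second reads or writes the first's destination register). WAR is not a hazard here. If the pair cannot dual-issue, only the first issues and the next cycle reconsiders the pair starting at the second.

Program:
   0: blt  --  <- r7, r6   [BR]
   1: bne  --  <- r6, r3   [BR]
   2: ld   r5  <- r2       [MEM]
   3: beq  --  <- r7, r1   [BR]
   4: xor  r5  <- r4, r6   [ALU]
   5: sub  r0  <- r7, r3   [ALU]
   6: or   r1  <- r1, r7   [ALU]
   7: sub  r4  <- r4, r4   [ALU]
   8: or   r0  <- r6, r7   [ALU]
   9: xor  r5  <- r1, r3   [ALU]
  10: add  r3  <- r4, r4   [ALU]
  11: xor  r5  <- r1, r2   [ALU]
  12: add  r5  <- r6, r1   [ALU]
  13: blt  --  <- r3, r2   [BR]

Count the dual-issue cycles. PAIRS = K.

PAIRS = 5

#0 head=0: blt i0 no-port BR/BR
#1 head=1: bne i1 no-port BR/MEM
#2 head=2: ld i2 no-port MEM/BR
#3 head=3: beq/xor i3&i4 dual
#4 head=5: sub/or i5&i6 dual
#5 head=7: sub/or i7&i8 dual
#6 head=9: xor/add i9&i10 dual
#7 head=11: xor i11 WAW r5
#8 head=12: add/blt i12&i13 dual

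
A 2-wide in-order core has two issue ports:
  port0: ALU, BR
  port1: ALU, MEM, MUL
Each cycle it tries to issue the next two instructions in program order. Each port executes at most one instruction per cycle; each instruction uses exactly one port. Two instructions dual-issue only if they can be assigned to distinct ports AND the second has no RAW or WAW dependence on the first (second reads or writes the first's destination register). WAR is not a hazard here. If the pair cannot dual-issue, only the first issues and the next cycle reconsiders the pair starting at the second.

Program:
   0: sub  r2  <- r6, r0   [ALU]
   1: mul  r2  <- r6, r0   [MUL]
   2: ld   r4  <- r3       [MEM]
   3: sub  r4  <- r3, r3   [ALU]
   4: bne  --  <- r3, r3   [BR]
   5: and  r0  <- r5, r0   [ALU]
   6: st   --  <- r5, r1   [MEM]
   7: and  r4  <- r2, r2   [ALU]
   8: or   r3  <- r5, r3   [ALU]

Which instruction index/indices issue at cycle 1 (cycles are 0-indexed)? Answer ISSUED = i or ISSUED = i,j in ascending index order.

t=0 i0:sub ; WAW r2
t=1 i1:mul ; no-port MUL/MEM
t=2 i2:ld ; WAW r4
t=3 i3+i4:sub+bne ; pair
t=4 i5+i6:and+st ; pair
t=5 i7+i8:and+or ; pair

ISSUED = 1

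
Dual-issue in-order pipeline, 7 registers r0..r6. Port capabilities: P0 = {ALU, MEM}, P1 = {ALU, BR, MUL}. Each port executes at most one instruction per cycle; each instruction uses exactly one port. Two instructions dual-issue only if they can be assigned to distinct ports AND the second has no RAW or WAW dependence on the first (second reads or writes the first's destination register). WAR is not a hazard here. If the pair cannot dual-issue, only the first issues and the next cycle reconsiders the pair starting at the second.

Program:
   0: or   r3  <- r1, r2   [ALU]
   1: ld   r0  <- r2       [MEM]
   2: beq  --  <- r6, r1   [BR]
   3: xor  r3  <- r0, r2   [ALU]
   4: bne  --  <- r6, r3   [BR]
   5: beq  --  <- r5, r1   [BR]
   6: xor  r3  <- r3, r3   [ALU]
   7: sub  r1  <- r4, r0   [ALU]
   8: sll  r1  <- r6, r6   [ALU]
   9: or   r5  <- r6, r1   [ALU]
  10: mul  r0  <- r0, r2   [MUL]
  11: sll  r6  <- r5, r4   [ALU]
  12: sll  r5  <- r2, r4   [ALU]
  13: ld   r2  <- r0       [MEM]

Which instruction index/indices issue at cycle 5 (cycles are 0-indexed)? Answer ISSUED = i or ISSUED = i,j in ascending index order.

t=0 i0,i1:or/ld ; dual
t=1 i2,i3:beq/xor ; dual
t=2 i4:bne ; no-port BR/BR
t=3 i5,i6:beq/xor ; dual
t=4 i7:sub ; WAW r1
t=5 i8:sll ; RAW r1
t=6 i9,i10:or/mul ; dual
t=7 i11,i12:sll/sll ; dual
t=8 i13:ld ; tail

ISSUED = 8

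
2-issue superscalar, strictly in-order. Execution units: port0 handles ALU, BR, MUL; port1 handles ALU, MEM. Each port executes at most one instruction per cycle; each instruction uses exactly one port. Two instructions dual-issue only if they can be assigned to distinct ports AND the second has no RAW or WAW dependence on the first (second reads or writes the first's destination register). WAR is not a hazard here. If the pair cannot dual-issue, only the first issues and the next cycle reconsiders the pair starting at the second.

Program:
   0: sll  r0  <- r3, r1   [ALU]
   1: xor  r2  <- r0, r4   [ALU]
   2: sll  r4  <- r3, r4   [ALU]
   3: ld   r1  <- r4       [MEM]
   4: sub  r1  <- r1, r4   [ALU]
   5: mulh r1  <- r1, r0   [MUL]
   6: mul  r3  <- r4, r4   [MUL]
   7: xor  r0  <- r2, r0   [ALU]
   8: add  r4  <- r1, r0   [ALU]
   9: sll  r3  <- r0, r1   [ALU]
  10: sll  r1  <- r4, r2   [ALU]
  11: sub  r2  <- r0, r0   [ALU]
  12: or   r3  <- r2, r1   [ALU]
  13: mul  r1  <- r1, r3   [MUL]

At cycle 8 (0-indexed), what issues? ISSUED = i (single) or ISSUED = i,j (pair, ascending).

[0] i0  sll.ALU  -- RAW r0
[1] i1&i2  xor.ALU sll.ALU  -- 2-wide
[2] i3  ld.MEM  -- RAW+WAW r1
[3] i4  sub.ALU  -- RAW+WAW r1
[4] i5  mulh.MUL  -- no-port MUL/MUL
[5] i6&i7  mul.MUL xor.ALU  -- 2-wide
[6] i8&i9  add.ALU sll.ALU  -- 2-wide
[7] i10&i11  sll.ALU sub.ALU  -- 2-wide
[8] i12  or.ALU  -- RAW r3
[9] i13  mul.MUL  -- tail

ISSUED = 12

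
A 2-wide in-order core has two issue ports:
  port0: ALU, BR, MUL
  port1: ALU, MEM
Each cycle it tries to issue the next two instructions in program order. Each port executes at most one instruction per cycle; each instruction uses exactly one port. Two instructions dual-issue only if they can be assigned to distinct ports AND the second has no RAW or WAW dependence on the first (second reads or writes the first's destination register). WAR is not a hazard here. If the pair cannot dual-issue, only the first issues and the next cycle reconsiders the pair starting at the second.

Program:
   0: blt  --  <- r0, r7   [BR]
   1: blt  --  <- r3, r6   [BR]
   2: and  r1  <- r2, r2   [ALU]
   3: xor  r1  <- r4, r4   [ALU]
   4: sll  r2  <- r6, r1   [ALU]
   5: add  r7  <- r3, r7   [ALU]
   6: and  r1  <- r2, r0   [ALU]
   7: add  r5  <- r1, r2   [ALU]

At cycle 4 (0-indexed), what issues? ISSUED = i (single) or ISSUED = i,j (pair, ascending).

c0: i0 blt.BR  no-port BR/BR
c1: i1/i2 blt.BR;and.ALU  dual
c2: i3 xor.ALU  RAW r1
c3: i4/i5 sll.ALU;add.ALU  dual
c4: i6 and.ALU  RAW r1
c5: i7 add.ALU  tail

ISSUED = 6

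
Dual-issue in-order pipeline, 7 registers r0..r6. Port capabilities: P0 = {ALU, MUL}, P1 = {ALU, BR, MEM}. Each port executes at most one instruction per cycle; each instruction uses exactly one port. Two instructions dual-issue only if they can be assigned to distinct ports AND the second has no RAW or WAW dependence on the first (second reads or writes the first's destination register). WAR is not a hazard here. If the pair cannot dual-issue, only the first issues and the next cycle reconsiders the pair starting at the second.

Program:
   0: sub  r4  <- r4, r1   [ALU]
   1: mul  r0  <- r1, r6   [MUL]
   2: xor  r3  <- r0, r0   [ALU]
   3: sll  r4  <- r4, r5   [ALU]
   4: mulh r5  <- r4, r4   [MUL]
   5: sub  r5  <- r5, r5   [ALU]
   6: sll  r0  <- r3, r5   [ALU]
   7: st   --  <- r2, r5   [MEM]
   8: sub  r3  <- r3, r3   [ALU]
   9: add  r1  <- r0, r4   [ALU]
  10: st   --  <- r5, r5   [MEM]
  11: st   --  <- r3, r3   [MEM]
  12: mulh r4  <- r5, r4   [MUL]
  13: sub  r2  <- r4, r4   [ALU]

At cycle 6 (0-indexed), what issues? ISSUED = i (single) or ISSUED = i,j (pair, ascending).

ISSUED = 10

[0] i0/i1  sub mul  -- dual
[1] i2/i3  xor sll  -- dual
[2] i4  mulh  -- RAW+WAW r5
[3] i5  sub  -- RAW r5
[4] i6/i7  sll st  -- dual
[5] i8/i9  sub add  -- dual
[6] i10  st  -- no-port MEM/MEM
[7] i11/i12  st mulh  -- dual
[8] i13  sub  -- tail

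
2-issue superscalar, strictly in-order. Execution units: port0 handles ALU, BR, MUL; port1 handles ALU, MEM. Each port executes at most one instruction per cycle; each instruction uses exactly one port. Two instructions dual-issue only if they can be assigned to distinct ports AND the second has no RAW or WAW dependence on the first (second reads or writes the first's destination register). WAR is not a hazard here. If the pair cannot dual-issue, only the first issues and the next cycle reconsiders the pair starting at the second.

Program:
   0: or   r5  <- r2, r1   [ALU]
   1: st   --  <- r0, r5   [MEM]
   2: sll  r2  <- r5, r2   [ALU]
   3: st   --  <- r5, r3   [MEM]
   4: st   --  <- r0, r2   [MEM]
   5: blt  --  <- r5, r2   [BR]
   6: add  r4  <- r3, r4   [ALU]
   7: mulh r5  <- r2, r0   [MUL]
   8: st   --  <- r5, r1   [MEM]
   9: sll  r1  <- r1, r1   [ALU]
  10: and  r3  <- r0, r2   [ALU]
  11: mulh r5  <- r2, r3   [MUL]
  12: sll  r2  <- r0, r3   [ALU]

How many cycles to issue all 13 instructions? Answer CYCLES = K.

c0: i0 or.ALU  RAW r5
c1: i1,i2 st.MEM+sll.ALU  pair
c2: i3 st.MEM  no-port MEM/MEM
c3: i4,i5 st.MEM+blt.BR  pair
c4: i6,i7 add.ALU+mulh.MUL  pair
c5: i8,i9 st.MEM+sll.ALU  pair
c6: i10 and.ALU  RAW r3
c7: i11,i12 mulh.MUL+sll.ALU  pair

CYCLES = 8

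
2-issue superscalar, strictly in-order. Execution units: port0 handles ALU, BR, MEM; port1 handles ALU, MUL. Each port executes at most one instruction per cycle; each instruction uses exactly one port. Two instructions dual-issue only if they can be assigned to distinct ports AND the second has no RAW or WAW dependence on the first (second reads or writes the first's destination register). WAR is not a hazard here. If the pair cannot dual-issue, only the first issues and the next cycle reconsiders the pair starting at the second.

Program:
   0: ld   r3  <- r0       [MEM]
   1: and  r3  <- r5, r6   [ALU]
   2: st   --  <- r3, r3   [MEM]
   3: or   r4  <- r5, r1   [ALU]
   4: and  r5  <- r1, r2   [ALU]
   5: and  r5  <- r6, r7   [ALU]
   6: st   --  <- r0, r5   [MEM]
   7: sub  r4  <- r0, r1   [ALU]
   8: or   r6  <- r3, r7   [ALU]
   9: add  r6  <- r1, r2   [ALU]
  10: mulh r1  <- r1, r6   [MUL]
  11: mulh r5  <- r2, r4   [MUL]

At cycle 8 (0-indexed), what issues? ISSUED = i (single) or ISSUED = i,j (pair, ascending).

0. ld.MEM @i0  | WAW r3
1. and.ALU @i1  | RAW r3
2. st.MEM+or.ALU @i2/i3  | dual
3. and.ALU @i4  | WAW r5
4. and.ALU @i5  | RAW r5
5. st.MEM+sub.ALU @i6/i7  | dual
6. or.ALU @i8  | WAW r6
7. add.ALU @i9  | RAW r6
8. mulh.MUL @i10  | no-port MUL/MUL
9. mulh.MUL @i11  | tail

ISSUED = 10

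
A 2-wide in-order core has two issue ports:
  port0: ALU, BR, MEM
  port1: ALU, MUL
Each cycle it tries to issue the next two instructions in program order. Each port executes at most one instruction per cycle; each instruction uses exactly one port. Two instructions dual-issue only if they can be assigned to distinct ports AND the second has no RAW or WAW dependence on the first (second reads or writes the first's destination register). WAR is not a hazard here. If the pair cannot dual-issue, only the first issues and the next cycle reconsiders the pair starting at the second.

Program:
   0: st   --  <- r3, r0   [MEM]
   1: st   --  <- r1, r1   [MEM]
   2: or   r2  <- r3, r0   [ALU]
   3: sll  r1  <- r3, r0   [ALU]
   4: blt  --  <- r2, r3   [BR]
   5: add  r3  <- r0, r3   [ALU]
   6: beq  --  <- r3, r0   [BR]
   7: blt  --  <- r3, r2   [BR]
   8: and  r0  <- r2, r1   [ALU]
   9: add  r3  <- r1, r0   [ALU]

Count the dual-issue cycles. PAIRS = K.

PAIRS = 3

#0 head=0: st.MEM i0 no-port MEM/MEM
#1 head=1: st.MEM/or.ALU i1/i2 2-wide
#2 head=3: sll.ALU/blt.BR i3/i4 2-wide
#3 head=5: add.ALU i5 RAW r3
#4 head=6: beq.BR i6 no-port BR/BR
#5 head=7: blt.BR/and.ALU i7/i8 2-wide
#6 head=9: add.ALU i9 tail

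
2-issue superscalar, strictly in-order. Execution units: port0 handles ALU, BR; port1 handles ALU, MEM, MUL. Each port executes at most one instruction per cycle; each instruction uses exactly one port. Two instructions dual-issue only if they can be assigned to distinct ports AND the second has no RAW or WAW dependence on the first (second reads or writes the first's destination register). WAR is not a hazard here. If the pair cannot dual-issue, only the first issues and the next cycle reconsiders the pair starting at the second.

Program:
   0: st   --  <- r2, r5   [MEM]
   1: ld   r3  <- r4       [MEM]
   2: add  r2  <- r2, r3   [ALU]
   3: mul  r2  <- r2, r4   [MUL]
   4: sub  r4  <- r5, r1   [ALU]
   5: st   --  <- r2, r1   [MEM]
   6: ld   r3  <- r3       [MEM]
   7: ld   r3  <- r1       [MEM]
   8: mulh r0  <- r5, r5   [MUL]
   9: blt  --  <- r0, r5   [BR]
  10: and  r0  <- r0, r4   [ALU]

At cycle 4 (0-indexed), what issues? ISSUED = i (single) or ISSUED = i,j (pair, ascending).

t=0 i0:st ; no-port MEM/MEM
t=1 i1:ld ; RAW r3
t=2 i2:add ; RAW+WAW r2
t=3 i3+i4:mul;sub ; 2-wide
t=4 i5:st ; no-port MEM/MEM
t=5 i6:ld ; no-port MEM/MEM
t=6 i7:ld ; no-port MEM/MUL
t=7 i8:mulh ; RAW r0
t=8 i9+i10:blt;and ; 2-wide

ISSUED = 5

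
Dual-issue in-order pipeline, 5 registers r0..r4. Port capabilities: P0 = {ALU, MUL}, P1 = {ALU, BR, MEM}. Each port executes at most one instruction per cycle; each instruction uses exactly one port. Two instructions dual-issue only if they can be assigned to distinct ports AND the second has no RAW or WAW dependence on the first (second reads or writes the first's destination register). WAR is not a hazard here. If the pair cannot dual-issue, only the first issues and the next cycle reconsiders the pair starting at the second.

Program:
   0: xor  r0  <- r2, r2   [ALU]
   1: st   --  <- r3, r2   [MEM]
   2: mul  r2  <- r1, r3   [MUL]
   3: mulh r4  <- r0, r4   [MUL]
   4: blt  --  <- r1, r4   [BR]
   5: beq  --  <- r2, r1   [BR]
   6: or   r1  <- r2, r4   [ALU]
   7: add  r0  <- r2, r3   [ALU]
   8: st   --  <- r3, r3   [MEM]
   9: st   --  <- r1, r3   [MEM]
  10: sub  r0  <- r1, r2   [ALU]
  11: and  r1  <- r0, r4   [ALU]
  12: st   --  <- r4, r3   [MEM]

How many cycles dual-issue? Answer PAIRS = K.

[0] i0+i1  xor/st  -- 2-wide
[1] i2  mul  -- no-port MUL/MUL
[2] i3  mulh  -- RAW r4
[3] i4  blt  -- no-port BR/BR
[4] i5+i6  beq/or  -- 2-wide
[5] i7+i8  add/st  -- 2-wide
[6] i9+i10  st/sub  -- 2-wide
[7] i11+i12  and/st  -- 2-wide

PAIRS = 5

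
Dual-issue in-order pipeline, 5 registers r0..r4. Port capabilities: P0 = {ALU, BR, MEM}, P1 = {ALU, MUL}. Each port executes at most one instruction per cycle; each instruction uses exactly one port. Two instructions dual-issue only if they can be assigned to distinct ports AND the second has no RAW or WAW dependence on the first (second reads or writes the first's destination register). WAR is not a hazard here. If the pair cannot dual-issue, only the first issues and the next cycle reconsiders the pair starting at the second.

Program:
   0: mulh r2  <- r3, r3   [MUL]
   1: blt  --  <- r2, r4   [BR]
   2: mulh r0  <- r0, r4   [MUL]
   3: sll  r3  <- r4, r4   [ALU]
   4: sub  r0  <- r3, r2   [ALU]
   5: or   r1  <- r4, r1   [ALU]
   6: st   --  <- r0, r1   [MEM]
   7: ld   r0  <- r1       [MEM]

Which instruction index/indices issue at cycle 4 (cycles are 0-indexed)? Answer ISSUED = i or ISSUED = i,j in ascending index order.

c0: i0 mulh.MUL  RAW r2
c1: i1+i2 blt.BR mulh.MUL  dual
c2: i3 sll.ALU  RAW r3
c3: i4+i5 sub.ALU or.ALU  dual
c4: i6 st.MEM  no-port MEM/MEM
c5: i7 ld.MEM  tail

ISSUED = 6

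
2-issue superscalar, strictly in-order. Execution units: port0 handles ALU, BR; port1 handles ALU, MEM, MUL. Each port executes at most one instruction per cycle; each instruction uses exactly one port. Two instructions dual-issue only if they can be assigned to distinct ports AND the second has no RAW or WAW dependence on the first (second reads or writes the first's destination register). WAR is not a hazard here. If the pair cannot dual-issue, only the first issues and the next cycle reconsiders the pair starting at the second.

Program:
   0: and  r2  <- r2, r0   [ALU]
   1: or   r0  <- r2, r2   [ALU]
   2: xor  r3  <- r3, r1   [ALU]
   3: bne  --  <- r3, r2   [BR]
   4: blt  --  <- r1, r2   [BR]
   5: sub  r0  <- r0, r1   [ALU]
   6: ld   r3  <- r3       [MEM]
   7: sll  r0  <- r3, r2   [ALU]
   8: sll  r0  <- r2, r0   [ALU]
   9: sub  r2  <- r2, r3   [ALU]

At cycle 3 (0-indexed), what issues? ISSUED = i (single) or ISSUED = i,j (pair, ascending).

ISSUED = 4,5

#0 head=0: and.ALU i0 RAW r2
#1 head=1: or.ALU xor.ALU i1+i2 dual
#2 head=3: bne.BR i3 no-port BR/BR
#3 head=4: blt.BR sub.ALU i4+i5 dual
#4 head=6: ld.MEM i6 RAW r3
#5 head=7: sll.ALU i7 RAW+WAW r0
#6 head=8: sll.ALU sub.ALU i8+i9 dual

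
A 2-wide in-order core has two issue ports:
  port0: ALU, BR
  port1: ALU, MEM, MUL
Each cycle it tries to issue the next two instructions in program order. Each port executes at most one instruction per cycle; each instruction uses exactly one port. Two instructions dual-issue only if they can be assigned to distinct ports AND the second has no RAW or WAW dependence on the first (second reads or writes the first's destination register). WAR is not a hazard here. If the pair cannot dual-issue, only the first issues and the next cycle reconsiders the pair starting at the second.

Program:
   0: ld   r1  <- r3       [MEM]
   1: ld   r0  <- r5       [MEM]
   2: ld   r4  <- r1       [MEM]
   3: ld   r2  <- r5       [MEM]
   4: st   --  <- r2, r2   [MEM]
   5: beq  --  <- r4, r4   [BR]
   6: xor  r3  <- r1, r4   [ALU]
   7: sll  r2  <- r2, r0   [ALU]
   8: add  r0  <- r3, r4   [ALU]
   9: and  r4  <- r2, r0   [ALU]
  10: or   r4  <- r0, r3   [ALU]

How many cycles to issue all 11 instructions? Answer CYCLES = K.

CYCLES = 9

c0: i0 ld.MEM  no-port MEM/MEM
c1: i1 ld.MEM  no-port MEM/MEM
c2: i2 ld.MEM  no-port MEM/MEM
c3: i3 ld.MEM  no-port MEM/MEM
c4: i4+i5 st.MEM+beq.BR  dual
c5: i6+i7 xor.ALU+sll.ALU  dual
c6: i8 add.ALU  RAW r0
c7: i9 and.ALU  WAW r4
c8: i10 or.ALU  tail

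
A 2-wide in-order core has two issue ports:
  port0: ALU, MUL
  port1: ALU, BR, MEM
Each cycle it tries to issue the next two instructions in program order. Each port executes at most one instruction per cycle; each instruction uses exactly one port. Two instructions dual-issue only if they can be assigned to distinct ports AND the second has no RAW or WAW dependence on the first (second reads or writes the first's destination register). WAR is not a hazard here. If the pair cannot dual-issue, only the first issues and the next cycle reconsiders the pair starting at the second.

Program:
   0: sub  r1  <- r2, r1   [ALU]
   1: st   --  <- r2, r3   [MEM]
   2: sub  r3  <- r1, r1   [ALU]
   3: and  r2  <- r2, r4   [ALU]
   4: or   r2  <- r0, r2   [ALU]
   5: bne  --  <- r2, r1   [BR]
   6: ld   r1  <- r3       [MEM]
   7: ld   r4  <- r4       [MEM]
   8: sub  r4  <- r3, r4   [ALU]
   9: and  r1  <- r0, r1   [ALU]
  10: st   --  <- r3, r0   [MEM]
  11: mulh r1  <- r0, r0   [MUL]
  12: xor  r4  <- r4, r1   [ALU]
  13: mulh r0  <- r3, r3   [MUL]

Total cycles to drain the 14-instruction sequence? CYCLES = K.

#0 head=0: sub/st i0/i1 pair
#1 head=2: sub/and i2/i3 pair
#2 head=4: or i4 RAW r2
#3 head=5: bne i5 no-port BR/MEM
#4 head=6: ld i6 no-port MEM/MEM
#5 head=7: ld i7 RAW+WAW r4
#6 head=8: sub/and i8/i9 pair
#7 head=10: st/mulh i10/i11 pair
#8 head=12: xor/mulh i12/i13 pair

CYCLES = 9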